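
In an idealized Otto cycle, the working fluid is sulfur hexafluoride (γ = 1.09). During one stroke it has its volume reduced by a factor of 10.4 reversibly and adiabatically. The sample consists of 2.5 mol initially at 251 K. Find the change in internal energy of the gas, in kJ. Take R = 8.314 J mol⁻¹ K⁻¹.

For a reversible adiabat TV^(γ−1) is constant, so T₂ = T₁ (V₁/V₂)^(γ−1).
T₂ = 251 × 10.4^(0.09) = 309.9 K.
Q = 0, so ΔU = W_on_gas = nCᵥΔT with Cᵥ = R/(γ−1) = 92.38 J/(mol·K).
ΔU = 2.5 × 92.38 × (309.9 − 251) = 13600 J.

ΔU ≈ 13.6 kJ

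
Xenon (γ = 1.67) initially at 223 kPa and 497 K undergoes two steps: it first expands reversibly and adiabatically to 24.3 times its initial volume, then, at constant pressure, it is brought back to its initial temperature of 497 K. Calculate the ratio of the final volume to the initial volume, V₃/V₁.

Adiabatic step: V₂/V₁ = 24.3; T₂ = T₁·(1/24.3)^(0.67) = 58.61 K.
Isobaric step: V₃/V₂ = T₃/T₂ = 497/58.61.
V₃/V₁ = (V₂/V₁)(V₃/V₂) = 24.3 × (497/58.61) = 206.

V₃/V₁ ≈ 206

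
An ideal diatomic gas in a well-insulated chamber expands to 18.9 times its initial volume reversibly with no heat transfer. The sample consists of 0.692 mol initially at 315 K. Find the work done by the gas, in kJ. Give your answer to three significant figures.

Adiabatic: T₁V₁^(γ−1) = T₂V₂^(γ−1) ⇒ T₂ = T₁ (V₁/V₂)^(γ−1).
γ = 7/5 for a diatomic ideal gas, so γ−1 = 2/5.
T₂ = 315 × (1/18.9)^(2/5) = 97.21 K.
Q = 0, so ΔU = W_on_gas = nCᵥΔT with Cᵥ = R/(γ−1) = 20.79 J/(mol·K).
ΔU = 0.692 × 20.79 × (97.21 − 315) = -3132 J.
Work done by the gas = −ΔU = 3132 J.

W ≈ 3.13 kJ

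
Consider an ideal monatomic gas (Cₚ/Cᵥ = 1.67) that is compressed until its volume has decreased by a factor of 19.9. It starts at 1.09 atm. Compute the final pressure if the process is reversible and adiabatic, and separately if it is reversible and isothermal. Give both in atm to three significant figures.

adiabatic: 161 atm; isothermal: 21.7 atm

Isothermal: P₂ = P₁(V₁/V₂) = 1.09×19.9 = 21.69 atm.
Adiabatic: P₂ = P₁(V₁/V₂)^γ = 1.09×19.9^(1.67) = 160.9 atm.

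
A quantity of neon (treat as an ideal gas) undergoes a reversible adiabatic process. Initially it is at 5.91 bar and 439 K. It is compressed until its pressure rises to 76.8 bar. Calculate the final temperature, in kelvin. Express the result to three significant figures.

Adiabatic: T₂/T₁ = (P₂/P₁)^((γ−1)/γ).
For a monatomic ideal gas γ = 5/3, so (γ−1)/γ = 2/5.
T₂ = 439 × (76.8/5.91)^(2/5) = 1225 K.

T₂ ≈ 1220 K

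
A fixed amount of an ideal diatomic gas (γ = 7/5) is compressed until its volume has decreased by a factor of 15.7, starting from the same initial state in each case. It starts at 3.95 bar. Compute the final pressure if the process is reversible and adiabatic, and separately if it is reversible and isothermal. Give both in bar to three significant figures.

adiabatic: 187 bar; isothermal: 62.0 bar

Isothermal: P₂ = P₁(V₁/V₂) = 3.95×15.7 = 62.02 bar.
Adiabatic: P₂ = P₁(V₁/V₂)^γ = 3.95×15.7^(7/5) = 186.6 bar.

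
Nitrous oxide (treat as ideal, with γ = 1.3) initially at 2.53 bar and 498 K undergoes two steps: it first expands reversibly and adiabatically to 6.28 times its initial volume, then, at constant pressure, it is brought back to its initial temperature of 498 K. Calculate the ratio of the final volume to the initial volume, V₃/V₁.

V₃/V₁ ≈ 10.9

Adiabatic step: V₂/V₁ = 6.28; T₂ = T₁·(1/6.28)^(0.3) = 287 K.
Isobaric step: V₃/V₂ = T₃/T₂ = 498/287.
V₃/V₁ = (V₂/V₁)(V₃/V₂) = 6.28 × (498/287) = 10.9.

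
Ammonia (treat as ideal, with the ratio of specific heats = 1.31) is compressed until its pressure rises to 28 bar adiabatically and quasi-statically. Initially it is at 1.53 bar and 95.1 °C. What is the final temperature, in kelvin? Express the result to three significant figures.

T₂ ≈ 733 K

Along an adiabat T P^((1−γ)/γ) is constant, so T₂ = T₁ (P₂/P₁)^((γ−1)/γ).
T₁ = 95.1 °C = 368.2 K.
T₂ = 368.2 × (28/1.53)^(0.237) = 732.6 K.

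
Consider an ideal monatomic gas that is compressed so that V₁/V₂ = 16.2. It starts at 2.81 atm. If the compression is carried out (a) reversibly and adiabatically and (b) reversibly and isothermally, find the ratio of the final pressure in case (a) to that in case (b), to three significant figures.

P_adiabatic / P_isothermal ≈ 6.40

For a monatomic ideal gas γ = 5/3.
Isothermal: P_b = P₁(V₁/V₂) = 2.81×16.2.
Adiabatic: P_a = P₁(V₁/V₂)^γ = 2.81×16.2^(5/3).
P_a/P_b = (V₁/V₂)^(γ−1) = 16.2^(2/3) = 6.402.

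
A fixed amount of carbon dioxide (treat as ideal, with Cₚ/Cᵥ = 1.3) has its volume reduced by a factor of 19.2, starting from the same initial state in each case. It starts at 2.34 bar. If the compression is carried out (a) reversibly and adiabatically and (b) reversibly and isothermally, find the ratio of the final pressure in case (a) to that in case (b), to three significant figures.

P_adiabatic / P_isothermal ≈ 2.43

Isothermal: P_b = P₁(V₁/V₂) = 2.34×19.2.
Adiabatic: P_a = P₁(V₁/V₂)^γ = 2.34×19.2^(1.3).
P_a/P_b = (V₁/V₂)^(γ−1) = 19.2^(0.3) = 2.427.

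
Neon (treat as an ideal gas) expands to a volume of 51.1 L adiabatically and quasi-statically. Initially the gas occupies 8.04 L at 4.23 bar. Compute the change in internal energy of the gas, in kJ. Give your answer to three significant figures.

ΔU ≈ -3.61 kJ

γ = 5/3 for a monatomic ideal gas.
P₂ = P₁(V₁/V₂)^γ = 4.23×(8.04/51.1)^(5/3) = 0.194 bar.
For a reversible adiabat, W_by_gas = (P₁V₁ − P₂V₂)/(γ−1).
W_by = (423000×0.00804 − 19400×0.0511) / (2/3) = 3615 J.
Q = 0 ⇒ ΔU = −W_by = -3615 J.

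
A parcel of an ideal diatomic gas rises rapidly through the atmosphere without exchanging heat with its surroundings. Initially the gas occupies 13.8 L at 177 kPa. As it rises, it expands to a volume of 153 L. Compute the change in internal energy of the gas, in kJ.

ΔU ≈ -3.77 kJ

γ = 7/5 for a diatomic ideal gas.
P₂ = P₁(V₁/V₂)^γ = 177×(13.8/153)^(7/5) = 6.099 kPa.
For a reversible adiabat, W_by_gas = (P₁V₁ − P₂V₂)/(γ−1).
W_by = (177000×0.0138 − 6099×0.153) / (2/5) = 3774 J.
Q = 0 ⇒ ΔU = −W_by = -3774 J.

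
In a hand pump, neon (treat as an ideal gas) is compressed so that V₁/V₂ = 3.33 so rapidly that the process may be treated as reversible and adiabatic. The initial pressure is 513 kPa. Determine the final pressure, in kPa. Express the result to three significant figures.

Adiabatic: P₁V₁^γ = P₂V₂^γ ⇒ P₂ = P₁ (V₁/V₂)^γ.
For a monatomic ideal gas γ = 5/3.
P₂ = 513 × 3.33^(5/3) = 3809 kPa.

P₂ ≈ 3810 kPa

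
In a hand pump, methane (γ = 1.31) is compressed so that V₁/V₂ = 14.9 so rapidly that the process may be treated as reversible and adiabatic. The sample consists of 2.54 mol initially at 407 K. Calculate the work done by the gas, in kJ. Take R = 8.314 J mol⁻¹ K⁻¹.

W ≈ -36.3 kJ

For a reversible adiabat TV^(γ−1) is constant, so T₂ = T₁ (V₁/V₂)^(γ−1).
T₂ = 407 × 14.9^(0.31) = 940.3 K.
Q = 0, so ΔU = W_on_gas = nCᵥΔT with Cᵥ = R/(γ−1) = 26.82 J/(mol·K).
ΔU = 2.54 × 26.82 × (940.3 − 407) = 36330 J.
Work done by the gas = −ΔU = -36330 J.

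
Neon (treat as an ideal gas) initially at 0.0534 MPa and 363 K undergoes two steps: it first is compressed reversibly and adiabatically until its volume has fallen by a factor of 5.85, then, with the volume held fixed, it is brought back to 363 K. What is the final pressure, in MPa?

P₃ ≈ 0.312 MPa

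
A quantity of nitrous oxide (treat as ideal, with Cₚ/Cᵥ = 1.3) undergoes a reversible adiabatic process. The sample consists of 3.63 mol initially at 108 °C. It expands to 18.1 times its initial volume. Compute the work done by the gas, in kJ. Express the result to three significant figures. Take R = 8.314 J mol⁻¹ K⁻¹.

Adiabatic: T₁V₁^(γ−1) = T₂V₂^(γ−1) ⇒ T₂ = T₁ (V₁/V₂)^(γ−1).
T₁ = 108 °C = 381.1 K.
T₂ = 381.1 × (1/18.1)^(0.3) = 159.9 K.
Q = 0, so ΔU = W_on_gas = nCᵥΔT with Cᵥ = R/(γ−1) = 27.71 J/(mol·K).
ΔU = 3.63 × 27.71 × (159.9 − 381.1) = -22260 J.
Work done by the gas = −ΔU = 22260 J.

W ≈ 22.3 kJ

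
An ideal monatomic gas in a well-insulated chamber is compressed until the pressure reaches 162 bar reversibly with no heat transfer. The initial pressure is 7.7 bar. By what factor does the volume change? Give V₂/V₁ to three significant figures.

V₂/V₁ ≈ 0.161

From PV^γ = const, V₂/V₁ = (P₁/P₂)^(1/γ).
For a monatomic ideal gas γ = 5/3.
V₂/V₁ = (7.7/162)^(3/5) = 0.1608.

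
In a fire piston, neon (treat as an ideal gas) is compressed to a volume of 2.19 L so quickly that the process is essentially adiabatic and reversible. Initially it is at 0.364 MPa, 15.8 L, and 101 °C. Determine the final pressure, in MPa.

P₂ ≈ 9.81 MPa

Since PV^γ is constant along a reversible adiabat, P₂ = P₁ (V₁/V₂)^γ.
γ = 5/3 for a monatomic ideal gas.
P₂ = 0.364 × (15.8/2.19)^(5/3) = 9.805 MPa.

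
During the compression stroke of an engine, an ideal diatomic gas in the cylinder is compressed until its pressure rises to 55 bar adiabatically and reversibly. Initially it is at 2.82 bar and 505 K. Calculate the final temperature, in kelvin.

T₂ ≈ 1180 K

Along an adiabat T P^((1−γ)/γ) is constant, so T₂ = T₁ (P₂/P₁)^((γ−1)/γ).
For a diatomic ideal gas γ = 7/5, so (γ−1)/γ = 2/7.
T₂ = 505 × (55/2.82)^(2/7) = 1180 K.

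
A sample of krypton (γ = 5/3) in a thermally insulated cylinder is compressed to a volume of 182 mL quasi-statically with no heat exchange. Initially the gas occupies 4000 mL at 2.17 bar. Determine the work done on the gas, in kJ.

W ≈ 8.91 kJ

P₂ = P₁(V₁/V₂)^γ = 2.17×(4000/182)^(5/3) = 374.2 bar.
For a reversible adiabat, W_by_gas = (P₁V₁ − P₂V₂)/(γ−1).
W_by = (217000×0.004 − 3.742×10^7×0.000182) / (2/3) = -8914 J.
W_on_gas = −W_by = 8914 J.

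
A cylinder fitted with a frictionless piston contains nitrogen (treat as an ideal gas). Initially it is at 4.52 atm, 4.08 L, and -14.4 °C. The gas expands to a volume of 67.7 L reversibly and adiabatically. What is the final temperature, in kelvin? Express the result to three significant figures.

Adiabatic: T₁V₁^(γ−1) = T₂V₂^(γ−1) ⇒ T₂ = T₁ (V₁/V₂)^(γ−1).
γ = 7/5 for a diatomic ideal gas.
T₁ = -14.4 °C = 258.8 K.
T₂ = 258.8 × (4.08/67.7)^(2/5) = 84.12 K.

T₂ ≈ 84.1 K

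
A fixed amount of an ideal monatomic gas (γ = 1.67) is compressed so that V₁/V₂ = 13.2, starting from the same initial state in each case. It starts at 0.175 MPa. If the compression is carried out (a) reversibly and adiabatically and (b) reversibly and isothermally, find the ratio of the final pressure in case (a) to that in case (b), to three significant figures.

P_adiabatic / P_isothermal ≈ 5.63

Isothermal: P_b = P₁(V₁/V₂) = 0.175×13.2.
Adiabatic: P_a = P₁(V₁/V₂)^γ = 0.175×13.2^(1.67).
P_a/P_b = (V₁/V₂)^(γ−1) = 13.2^(0.67) = 5.634.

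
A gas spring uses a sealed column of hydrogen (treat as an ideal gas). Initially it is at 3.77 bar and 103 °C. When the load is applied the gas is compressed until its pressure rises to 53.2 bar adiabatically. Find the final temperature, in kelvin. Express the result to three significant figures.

Adiabatic: T₂/T₁ = (P₂/P₁)^((γ−1)/γ).
For a diatomic ideal gas γ = 7/5, so (γ−1)/γ = 2/7.
T₁ = 103 °C = 376.1 K.
T₂ = 376.1 × (53.2/3.77)^(2/7) = 801.3 K.

T₂ ≈ 801 K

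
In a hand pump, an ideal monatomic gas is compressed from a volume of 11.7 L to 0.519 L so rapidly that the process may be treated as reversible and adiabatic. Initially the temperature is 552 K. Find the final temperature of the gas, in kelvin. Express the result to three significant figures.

T₂ ≈ 4410 K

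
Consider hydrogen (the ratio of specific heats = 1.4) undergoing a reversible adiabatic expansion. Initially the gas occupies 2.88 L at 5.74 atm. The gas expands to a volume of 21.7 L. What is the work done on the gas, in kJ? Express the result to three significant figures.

W ≈ -2.32 kJ

P₂ = P₁(V₁/V₂)^γ = 5.74×(2.88/21.7)^(1.4) = 0.3396 atm.
For a reversible adiabat, W_by_gas = (P₁V₁ − P₂V₂)/(γ−1).
W_by = (581600×0.00288 − 34410×0.0217) / (0.4) = 2321 J.
W_on_gas = −W_by = -2321 J.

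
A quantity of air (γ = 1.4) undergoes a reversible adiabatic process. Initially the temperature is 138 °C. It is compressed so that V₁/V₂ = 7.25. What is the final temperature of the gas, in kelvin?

T₂ ≈ 908 K

Adiabatic: T₁V₁^(γ−1) = T₂V₂^(γ−1) ⇒ T₂ = T₁ (V₁/V₂)^(γ−1).
T₁ = 138 °C = 411.1 K.
T₂ = 411.1 × 7.25^(0.4) = 908.1 K.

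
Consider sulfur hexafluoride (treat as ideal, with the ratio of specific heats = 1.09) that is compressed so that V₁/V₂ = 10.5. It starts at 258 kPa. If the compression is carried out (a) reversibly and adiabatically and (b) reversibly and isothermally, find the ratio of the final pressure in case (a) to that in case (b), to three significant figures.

P_adiabatic / P_isothermal ≈ 1.24

Isothermal: P_b = P₁(V₁/V₂) = 258×10.5.
Adiabatic: P_a = P₁(V₁/V₂)^γ = 258×10.5^(1.09).
P_a/P_b = (V₁/V₂)^(γ−1) = 10.5^(0.09) = 1.236.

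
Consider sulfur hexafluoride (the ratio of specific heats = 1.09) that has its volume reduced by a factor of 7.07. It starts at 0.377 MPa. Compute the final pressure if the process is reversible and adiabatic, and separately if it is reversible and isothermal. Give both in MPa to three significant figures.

adiabatic: 3.18 MPa; isothermal: 2.67 MPa

Isothermal: P₂ = P₁(V₁/V₂) = 0.377×7.07 = 2.665 MPa.
Adiabatic: P₂ = P₁(V₁/V₂)^γ = 0.377×7.07^(1.09) = 3.178 MPa.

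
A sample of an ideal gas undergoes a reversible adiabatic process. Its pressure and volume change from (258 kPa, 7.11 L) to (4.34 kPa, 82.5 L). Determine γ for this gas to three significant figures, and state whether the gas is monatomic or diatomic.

γ ≈ 1.67; monatomic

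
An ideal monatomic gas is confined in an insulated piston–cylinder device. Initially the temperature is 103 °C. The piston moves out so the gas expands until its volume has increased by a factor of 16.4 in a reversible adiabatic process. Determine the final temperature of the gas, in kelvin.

T₂ ≈ 58.3 K

For a reversible adiabat TV^(γ−1) is constant, so T₂ = T₁ (V₁/V₂)^(γ−1).
For a monatomic ideal gas γ = 5/3, so γ−1 = 2/3.
T₁ = 103 °C = 376.1 K.
T₂ = 376.1 × (1/16.4)^(2/3) = 58.27 K.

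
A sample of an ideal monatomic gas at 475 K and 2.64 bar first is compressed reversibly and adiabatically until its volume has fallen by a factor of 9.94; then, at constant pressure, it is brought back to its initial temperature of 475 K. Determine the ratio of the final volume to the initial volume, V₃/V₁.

V₃/V₁ ≈ 0.0218

For a monatomic ideal gas γ = 5/3.
Adiabatic step: V₂/V₁ = 0.1006; T₂ = T₁·9.94^(2/3) = 2196 K.
Isobaric step: V₃/V₂ = T₃/T₂ = 475/2196.
V₃/V₁ = (V₂/V₁)(V₃/V₂) = 0.1006 × (475/2196) = 0.02176.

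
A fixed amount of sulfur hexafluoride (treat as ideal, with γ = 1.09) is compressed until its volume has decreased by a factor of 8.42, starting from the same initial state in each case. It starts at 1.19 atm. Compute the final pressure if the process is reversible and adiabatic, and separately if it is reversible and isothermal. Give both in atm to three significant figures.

adiabatic: 12.1 atm; isothermal: 10.0 atm

Isothermal: P₂ = P₁(V₁/V₂) = 1.19×8.42 = 10.02 atm.
Adiabatic: P₂ = P₁(V₁/V₂)^γ = 1.19×8.42^(1.09) = 12.14 atm.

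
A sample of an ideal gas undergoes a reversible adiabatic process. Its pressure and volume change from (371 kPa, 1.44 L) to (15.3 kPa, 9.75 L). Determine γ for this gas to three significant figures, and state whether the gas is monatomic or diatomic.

γ ≈ 1.67; monatomic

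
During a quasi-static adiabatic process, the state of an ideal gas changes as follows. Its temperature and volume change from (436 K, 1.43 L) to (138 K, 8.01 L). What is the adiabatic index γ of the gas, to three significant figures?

TV^(γ−1) = const ⇒ γ − 1 = ln(T₂/T₁) / ln(V₁/V₂).
γ = 1 + ln(138/436) / ln(1.43/8.01) = 1.668.

γ ≈ 1.67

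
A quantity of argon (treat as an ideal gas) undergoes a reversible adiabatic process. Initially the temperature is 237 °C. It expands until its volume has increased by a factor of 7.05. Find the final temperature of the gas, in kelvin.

T₂ ≈ 139 K

For a reversible adiabat TV^(γ−1) is constant, so T₂ = T₁ (V₁/V₂)^(γ−1).
For a monatomic ideal gas γ = 5/3, so γ−1 = 2/3.
T₁ = 237 °C = 510.1 K.
T₂ = 510.1 × (1/7.05)^(2/3) = 138.8 K.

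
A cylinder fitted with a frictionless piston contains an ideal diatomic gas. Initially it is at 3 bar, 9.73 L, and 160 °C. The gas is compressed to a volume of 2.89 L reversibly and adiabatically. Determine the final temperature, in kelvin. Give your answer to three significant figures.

Adiabatic: T₁V₁^(γ−1) = T₂V₂^(γ−1) ⇒ T₂ = T₁ (V₁/V₂)^(γ−1).
γ = 7/5 for a diatomic ideal gas.
T₁ = 160 °C = 433.1 K.
T₂ = 433.1 × (9.73/2.89)^(2/5) = 703.9 K.

T₂ ≈ 704 K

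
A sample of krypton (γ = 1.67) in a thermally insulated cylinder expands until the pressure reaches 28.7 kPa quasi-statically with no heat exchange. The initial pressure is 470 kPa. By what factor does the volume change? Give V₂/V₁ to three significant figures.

From PV^γ = const, V₂/V₁ = (P₁/P₂)^(1/γ).
V₂/V₁ = (470/28.7)^(0.599) = 5.334.

V₂/V₁ ≈ 5.33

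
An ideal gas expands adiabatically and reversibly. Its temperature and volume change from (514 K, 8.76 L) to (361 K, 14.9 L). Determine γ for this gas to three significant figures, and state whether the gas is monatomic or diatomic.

γ ≈ 1.67; monatomic

TV^(γ−1) = const ⇒ γ − 1 = ln(T₂/T₁) / ln(V₁/V₂).
γ = 1 + ln(361/514) / ln(8.76/14.9) = 1.665.
γ ≈ 1.67 is close to 5/3, so the gas is monatomic.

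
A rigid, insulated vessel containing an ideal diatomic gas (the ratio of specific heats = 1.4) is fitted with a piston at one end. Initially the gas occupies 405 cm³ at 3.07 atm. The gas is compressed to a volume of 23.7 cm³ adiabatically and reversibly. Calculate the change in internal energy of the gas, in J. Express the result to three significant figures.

P₂ = P₁(V₁/V₂)^γ = 3.07×(405/23.7)^(1.4) = 163.3 atm.
For a reversible adiabat, W_by_gas = (P₁V₁ − P₂V₂)/(γ−1).
W_by = (311100×0.000405 − 1.654×10^7×2.37×10^-5) / (0.4) = -665.3 J.
Q = 0 ⇒ ΔU = −W_by = 665.3 J.

ΔU ≈ 665 J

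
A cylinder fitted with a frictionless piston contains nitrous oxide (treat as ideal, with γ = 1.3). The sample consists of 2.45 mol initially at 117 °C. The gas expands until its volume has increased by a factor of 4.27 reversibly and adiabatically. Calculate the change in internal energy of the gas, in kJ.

ΔU ≈ -9.35 kJ

For a reversible adiabat TV^(γ−1) is constant, so T₂ = T₁ (V₁/V₂)^(γ−1).
T₁ = 117 °C = 390.1 K.
T₂ = 390.1 × (1/4.27)^(0.3) = 252.4 K.
Q = 0, so ΔU = W_on_gas = nCᵥΔT with Cᵥ = R/(γ−1) = 27.71 J/(mol·K).
ΔU = 2.45 × 27.71 × (252.4 − 390.1) = -9352 J.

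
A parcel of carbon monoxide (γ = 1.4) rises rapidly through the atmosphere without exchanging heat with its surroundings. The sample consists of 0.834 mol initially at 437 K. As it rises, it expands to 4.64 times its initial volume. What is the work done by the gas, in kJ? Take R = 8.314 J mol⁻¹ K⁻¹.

W ≈ 3.48 kJ

For a reversible adiabat TV^(γ−1) is constant, so T₂ = T₁ (V₁/V₂)^(γ−1).
T₂ = 437 × (1/4.64)^(0.4) = 236.5 K.
Q = 0, so ΔU = W_on_gas = nCᵥΔT with Cᵥ = R/(γ−1) = 20.79 J/(mol·K).
ΔU = 0.834 × 20.79 × (236.5 − 437) = -3475 J.
Work done by the gas = −ΔU = 3475 J.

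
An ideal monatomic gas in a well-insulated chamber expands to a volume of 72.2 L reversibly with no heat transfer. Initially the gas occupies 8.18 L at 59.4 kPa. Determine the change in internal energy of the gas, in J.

γ = 5/3 for a monatomic ideal gas.
P₂ = P₁(V₁/V₂)^γ = 59.4×(8.18/72.2)^(5/3) = 1.576 kPa.
For a reversible adiabat, W_by_gas = (P₁V₁ − P₂V₂)/(γ−1).
W_by = (59400×0.00818 − 1576×0.0722) / (2/3) = 558.2 J.
Q = 0 ⇒ ΔU = −W_by = -558.2 J.

ΔU ≈ -558 J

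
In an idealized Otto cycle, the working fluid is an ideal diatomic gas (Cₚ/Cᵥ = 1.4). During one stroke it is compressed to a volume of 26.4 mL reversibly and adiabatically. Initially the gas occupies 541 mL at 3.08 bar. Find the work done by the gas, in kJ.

P₂ = P₁(V₁/V₂)^γ = 3.08×(541/26.4)^(1.4) = 211.2 bar.
For a reversible adiabat, W_by_gas = (P₁V₁ − P₂V₂)/(γ−1).
W_by = (308000×0.000541 − 2.112×10^7×2.64×10^-5) / (0.4) = -977.6 J.

W ≈ -0.978 kJ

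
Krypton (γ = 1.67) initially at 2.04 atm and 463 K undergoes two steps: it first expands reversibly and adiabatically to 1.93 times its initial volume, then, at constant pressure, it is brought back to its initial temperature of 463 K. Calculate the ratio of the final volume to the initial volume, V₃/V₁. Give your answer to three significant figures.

Adiabatic step: V₂/V₁ = 1.93; T₂ = T₁·(1/1.93)^(0.67) = 298 K.
Isobaric step: V₃/V₂ = T₃/T₂ = 463/298.
V₃/V₁ = (V₂/V₁)(V₃/V₂) = 1.93 × (463/298) = 2.998.

V₃/V₁ ≈ 3.00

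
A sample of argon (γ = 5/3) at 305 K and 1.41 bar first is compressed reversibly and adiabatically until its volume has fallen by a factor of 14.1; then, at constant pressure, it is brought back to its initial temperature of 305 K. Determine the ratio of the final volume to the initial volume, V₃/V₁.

V₃/V₁ ≈ 0.0122

Adiabatic step: V₂/V₁ = 0.07092; T₂ = T₁·14.1^(2/3) = 1780 K.
Isobaric step: V₃/V₂ = T₃/T₂ = 305/1780.
V₃/V₁ = (V₂/V₁)(V₃/V₂) = 0.07092 × (305/1780) = 0.01215.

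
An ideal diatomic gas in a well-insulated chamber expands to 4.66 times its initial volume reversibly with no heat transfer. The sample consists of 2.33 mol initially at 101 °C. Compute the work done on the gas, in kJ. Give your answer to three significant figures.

W ≈ -8.33 kJ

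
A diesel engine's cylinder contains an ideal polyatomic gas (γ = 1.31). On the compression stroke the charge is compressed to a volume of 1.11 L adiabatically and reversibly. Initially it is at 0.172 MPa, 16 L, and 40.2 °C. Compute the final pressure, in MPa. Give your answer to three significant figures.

Since PV^γ is constant along a reversible adiabat, P₂ = P₁ (V₁/V₂)^γ.
P₂ = 0.172 × (16/1.11)^(1.31) = 5.67 MPa.

P₂ ≈ 5.67 MPa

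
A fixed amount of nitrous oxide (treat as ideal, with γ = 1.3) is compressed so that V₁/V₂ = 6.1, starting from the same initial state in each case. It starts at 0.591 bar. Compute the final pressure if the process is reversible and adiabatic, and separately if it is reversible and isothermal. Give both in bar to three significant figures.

Isothermal: P₂ = P₁(V₁/V₂) = 0.591×6.1 = 3.605 bar.
Adiabatic: P₂ = P₁(V₁/V₂)^γ = 0.591×6.1^(1.3) = 6.202 bar.

adiabatic: 6.20 bar; isothermal: 3.61 bar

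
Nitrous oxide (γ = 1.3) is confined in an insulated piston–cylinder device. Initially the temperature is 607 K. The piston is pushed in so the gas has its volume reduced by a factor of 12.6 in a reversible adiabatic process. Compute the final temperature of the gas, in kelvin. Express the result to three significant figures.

T₂ ≈ 1300 K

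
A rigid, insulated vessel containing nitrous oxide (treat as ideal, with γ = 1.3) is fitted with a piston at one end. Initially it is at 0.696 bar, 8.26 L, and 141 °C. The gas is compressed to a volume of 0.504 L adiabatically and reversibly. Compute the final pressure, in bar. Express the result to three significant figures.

P₂ ≈ 26.4 bar

Since PV^γ is constant along a reversible adiabat, P₂ = P₁ (V₁/V₂)^γ.
P₂ = 0.696 × (8.26/0.504)^(1.3) = 26.4 bar.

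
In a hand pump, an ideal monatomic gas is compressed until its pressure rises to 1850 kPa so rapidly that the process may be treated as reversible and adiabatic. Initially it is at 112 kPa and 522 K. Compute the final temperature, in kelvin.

Along an adiabat T P^((1−γ)/γ) is constant, so T₂ = T₁ (P₂/P₁)^((γ−1)/γ).
For a monatomic ideal gas γ = 5/3, so (γ−1)/γ = 2/5.
T₂ = 522 × (1850/112)^(2/5) = 1603 K.

T₂ ≈ 1600 K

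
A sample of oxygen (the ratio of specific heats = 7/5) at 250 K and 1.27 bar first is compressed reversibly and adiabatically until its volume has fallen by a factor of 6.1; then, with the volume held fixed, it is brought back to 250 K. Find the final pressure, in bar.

Adiabatic step (PV^γ = const): P₂ = 1.27×6.1^(7/5) = 15.97 bar; T₂ = 250×6.1^(2/5) = 515.3 K.
Isochoric: P₃ = P₂(T₃/T₂) = 15.97 × (250/515.3) = 7.747 bar.

P₃ ≈ 7.75 bar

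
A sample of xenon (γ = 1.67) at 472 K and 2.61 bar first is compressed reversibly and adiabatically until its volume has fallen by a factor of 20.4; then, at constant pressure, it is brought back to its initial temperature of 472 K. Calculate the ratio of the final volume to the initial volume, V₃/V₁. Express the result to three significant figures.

V₃/V₁ ≈ 0.00650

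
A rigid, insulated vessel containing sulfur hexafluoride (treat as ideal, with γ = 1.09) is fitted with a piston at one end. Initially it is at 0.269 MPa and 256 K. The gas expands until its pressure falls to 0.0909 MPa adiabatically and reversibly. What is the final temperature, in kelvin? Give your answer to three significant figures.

T₂ ≈ 234 K

Along an adiabat T P^((1−γ)/γ) is constant, so T₂ = T₁ (P₂/P₁)^((γ−1)/γ).
T₂ = 256 × (0.0909/0.269)^(0.0826) = 234.1 K.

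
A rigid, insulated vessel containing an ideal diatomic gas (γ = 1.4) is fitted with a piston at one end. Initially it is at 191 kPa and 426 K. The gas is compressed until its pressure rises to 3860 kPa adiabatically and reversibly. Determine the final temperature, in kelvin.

T₂ ≈ 1010 K

Adiabatic: T₂/T₁ = (P₂/P₁)^((γ−1)/γ).
T₂ = 426 × (3860/191)^(0.286) = 1006 K.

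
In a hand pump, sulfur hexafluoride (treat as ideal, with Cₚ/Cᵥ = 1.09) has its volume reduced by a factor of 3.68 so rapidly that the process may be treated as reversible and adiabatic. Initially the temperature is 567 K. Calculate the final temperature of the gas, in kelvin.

T₂ ≈ 638 K

For a reversible adiabat TV^(γ−1) is constant, so T₂ = T₁ (V₁/V₂)^(γ−1).
T₂ = 567 × 3.68^(0.09) = 637.5 K.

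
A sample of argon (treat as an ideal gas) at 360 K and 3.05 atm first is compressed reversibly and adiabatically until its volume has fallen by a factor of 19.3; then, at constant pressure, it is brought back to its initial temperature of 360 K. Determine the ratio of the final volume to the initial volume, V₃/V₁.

For a monatomic ideal gas γ = 5/3.
Adiabatic step: V₂/V₁ = 0.05181; T₂ = T₁·19.3^(2/3) = 2590 K.
Isobaric step: V₃/V₂ = T₃/T₂ = 360/2590.
V₃/V₁ = (V₂/V₁)(V₃/V₂) = 0.05181 × (360/2590) = 0.007201.

V₃/V₁ ≈ 0.00720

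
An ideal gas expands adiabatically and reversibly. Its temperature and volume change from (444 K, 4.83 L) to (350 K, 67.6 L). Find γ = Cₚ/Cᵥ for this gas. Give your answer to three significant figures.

TV^(γ−1) = const ⇒ γ − 1 = ln(T₂/T₁) / ln(V₁/V₂).
γ = 1 + ln(350/444) / ln(4.83/67.6) = 1.09.

γ ≈ 1.09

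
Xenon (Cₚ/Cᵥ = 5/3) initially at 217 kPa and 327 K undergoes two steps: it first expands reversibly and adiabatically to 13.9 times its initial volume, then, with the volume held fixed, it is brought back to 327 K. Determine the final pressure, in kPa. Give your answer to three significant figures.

Adiabatic step (PV^γ = const): P₂ = 217×(1/13.9)^(5/3) = 2.7 kPa; T₂ = 327×(1/13.9)^(2/3) = 56.56 K.
Isochoric: P₃ = P₂(T₃/T₂) = 2.7 × (327/56.56) = 15.61 kPa.

P₃ ≈ 15.6 kPa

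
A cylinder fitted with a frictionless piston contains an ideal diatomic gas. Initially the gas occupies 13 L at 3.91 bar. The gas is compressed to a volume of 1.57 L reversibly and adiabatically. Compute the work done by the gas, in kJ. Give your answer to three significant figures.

γ = 7/5 for a diatomic ideal gas.
P₂ = P₁(V₁/V₂)^γ = 3.91×(13/1.57)^(7/5) = 75.41 bar.
For a reversible adiabat, W_by_gas = (P₁V₁ − P₂V₂)/(γ−1).
W_by = (391000×0.013 − 7.541×10^6×0.00157) / (2/5) = -16890 J.

W ≈ -16.9 kJ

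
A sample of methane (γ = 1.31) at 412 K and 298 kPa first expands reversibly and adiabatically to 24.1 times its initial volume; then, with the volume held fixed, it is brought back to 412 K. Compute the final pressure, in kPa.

P₃ ≈ 12.4 kPa

Adiabatic step (PV^γ = const): P₂ = 298×(1/24.1)^(1.31) = 4.611 kPa; T₂ = 412×(1/24.1)^(0.31) = 153.6 K.
Isochoric: P₃ = P₂(T₃/T₂) = 4.611 × (412/153.6) = 12.37 kPa.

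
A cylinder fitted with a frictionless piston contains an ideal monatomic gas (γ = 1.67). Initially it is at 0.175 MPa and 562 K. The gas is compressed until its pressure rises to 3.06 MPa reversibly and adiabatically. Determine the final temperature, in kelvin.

T₂ ≈ 1770 K

Adiabatic: T₂/T₁ = (P₂/P₁)^((γ−1)/γ).
T₂ = 562 × (3.06/0.175)^(0.401) = 1771 K.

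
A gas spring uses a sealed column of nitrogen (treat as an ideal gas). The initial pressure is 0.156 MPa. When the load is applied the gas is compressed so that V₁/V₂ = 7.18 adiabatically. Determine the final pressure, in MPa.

Adiabatic: P₁V₁^γ = P₂V₂^γ ⇒ P₂ = P₁ (V₁/V₂)^γ.
For a diatomic ideal gas γ = 7/5.
P₂ = 0.156 × 7.18^(7/5) = 2.464 MPa.

P₂ ≈ 2.46 MPa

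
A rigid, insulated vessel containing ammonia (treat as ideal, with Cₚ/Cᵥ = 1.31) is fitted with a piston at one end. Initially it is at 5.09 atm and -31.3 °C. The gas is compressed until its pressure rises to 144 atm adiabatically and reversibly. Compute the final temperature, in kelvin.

T₂ ≈ 533 K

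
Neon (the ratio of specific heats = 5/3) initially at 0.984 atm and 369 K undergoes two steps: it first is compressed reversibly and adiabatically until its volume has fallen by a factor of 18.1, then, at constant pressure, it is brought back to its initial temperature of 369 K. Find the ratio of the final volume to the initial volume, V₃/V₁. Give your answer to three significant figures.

V₃/V₁ ≈ 0.00801

Adiabatic step: V₂/V₁ = 0.05525; T₂ = T₁·18.1^(2/3) = 2544 K.
Isobaric step: V₃/V₂ = T₃/T₂ = 369/2544.
V₃/V₁ = (V₂/V₁)(V₃/V₂) = 0.05525 × (369/2544) = 0.008014.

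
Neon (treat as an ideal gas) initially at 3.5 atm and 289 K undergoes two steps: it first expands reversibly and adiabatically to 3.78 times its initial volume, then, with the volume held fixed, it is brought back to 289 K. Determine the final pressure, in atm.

For a monatomic ideal gas γ = 5/3.
Adiabatic step (PV^γ = const): P₂ = 3.5×(1/3.78)^(5/3) = 0.3816 atm; T₂ = 289×(1/3.78)^(2/3) = 119.1 K.
Isochoric: P₃ = P₂(T₃/T₂) = 0.3816 × (289/119.1) = 0.9259 atm.

P₃ ≈ 0.926 atm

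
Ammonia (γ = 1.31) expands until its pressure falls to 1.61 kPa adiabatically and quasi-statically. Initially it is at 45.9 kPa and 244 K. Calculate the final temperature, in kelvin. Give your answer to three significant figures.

Along an adiabat T P^((1−γ)/γ) is constant, so T₂ = T₁ (P₂/P₁)^((γ−1)/γ).
T₂ = 244 × (1.61/45.9)^(0.237) = 110.4 K.

T₂ ≈ 110 K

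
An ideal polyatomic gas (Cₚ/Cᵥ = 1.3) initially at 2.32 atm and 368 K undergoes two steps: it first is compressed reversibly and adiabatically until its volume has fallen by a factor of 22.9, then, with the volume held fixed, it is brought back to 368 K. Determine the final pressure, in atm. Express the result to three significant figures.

P₃ ≈ 53.1 atm

Adiabatic step (PV^γ = const): P₂ = 2.32×22.9^(1.3) = 135.9 atm; T₂ = 368×22.9^(0.3) = 941.5 K.
Isochoric: P₃ = P₂(T₃/T₂) = 135.9 × (368/941.5) = 53.13 atm.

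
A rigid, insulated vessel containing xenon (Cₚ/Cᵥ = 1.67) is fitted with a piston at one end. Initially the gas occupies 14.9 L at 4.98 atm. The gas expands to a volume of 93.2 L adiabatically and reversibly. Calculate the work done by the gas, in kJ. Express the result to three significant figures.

W ≈ 7.94 kJ

P₂ = P₁(V₁/V₂)^γ = 4.98×(14.9/93.2)^(1.67) = 0.2331 atm.
For a reversible adiabat, W_by_gas = (P₁V₁ − P₂V₂)/(γ−1).
W_by = (504600×0.0149 − 23620×0.0932) / (0.67) = 7936 J.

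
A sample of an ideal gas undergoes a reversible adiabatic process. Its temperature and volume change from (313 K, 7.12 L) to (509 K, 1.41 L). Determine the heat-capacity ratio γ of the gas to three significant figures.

TV^(γ−1) = const ⇒ γ − 1 = ln(T₂/T₁) / ln(V₁/V₂).
γ = 1 + ln(509/313) / ln(7.12/1.41) = 1.3.

γ ≈ 1.30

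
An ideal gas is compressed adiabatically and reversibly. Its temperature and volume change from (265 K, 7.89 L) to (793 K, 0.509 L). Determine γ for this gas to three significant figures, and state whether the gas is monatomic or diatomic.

γ ≈ 1.40; diatomic

TV^(γ−1) = const ⇒ γ − 1 = ln(T₂/T₁) / ln(V₁/V₂).
γ = 1 + ln(793/265) / ln(7.89/0.509) = 1.4.
γ ≈ 1.40 is close to 7/5, so the gas is diatomic.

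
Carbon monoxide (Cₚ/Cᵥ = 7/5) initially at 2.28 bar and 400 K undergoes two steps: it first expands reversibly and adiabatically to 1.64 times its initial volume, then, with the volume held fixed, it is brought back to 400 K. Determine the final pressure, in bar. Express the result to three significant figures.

P₃ ≈ 1.39 bar

Adiabatic step (PV^γ = const): P₂ = 2.28×(1/1.64)^(7/5) = 1.141 bar; T₂ = 400×(1/1.64)^(2/5) = 328.2 K.
Isochoric: P₃ = P₂(T₃/T₂) = 1.141 × (400/328.2) = 1.39 bar.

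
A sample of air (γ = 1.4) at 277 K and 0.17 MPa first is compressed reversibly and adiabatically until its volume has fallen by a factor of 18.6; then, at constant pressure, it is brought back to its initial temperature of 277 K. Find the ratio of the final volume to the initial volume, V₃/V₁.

V₃/V₁ ≈ 0.0167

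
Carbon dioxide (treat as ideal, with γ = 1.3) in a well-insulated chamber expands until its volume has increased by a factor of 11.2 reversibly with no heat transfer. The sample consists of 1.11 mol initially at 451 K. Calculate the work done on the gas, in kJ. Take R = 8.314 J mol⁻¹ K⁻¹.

W ≈ -7.15 kJ

For a reversible adiabat TV^(γ−1) is constant, so T₂ = T₁ (V₁/V₂)^(γ−1).
T₂ = 451 × (1/11.2)^(0.3) = 218.5 K.
Q = 0, so ΔU = W_on_gas = nCᵥΔT with Cᵥ = R/(γ−1) = 27.71 J/(mol·K).
ΔU = 1.11 × 27.71 × (218.5 − 451) = -7153 J.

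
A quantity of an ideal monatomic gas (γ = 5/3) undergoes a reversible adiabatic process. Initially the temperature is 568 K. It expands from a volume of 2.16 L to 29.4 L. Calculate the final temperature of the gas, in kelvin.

T₂ ≈ 99.6 K

Adiabatic: T₁V₁^(γ−1) = T₂V₂^(γ−1) ⇒ T₂ = T₁ (V₁/V₂)^(γ−1).
T₂ = 568 × (2.16/29.4)^(2/3) = 99.64 K.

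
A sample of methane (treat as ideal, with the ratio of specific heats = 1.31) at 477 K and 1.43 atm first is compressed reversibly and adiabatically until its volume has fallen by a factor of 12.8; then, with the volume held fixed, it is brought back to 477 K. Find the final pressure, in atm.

P₃ ≈ 18.3 atm

Adiabatic step (PV^γ = const): P₂ = 1.43×12.8^(1.31) = 40.34 atm; T₂ = 477×12.8^(0.31) = 1051 K.
Isochoric: P₃ = P₂(T₃/T₂) = 40.34 × (477/1051) = 18.3 atm.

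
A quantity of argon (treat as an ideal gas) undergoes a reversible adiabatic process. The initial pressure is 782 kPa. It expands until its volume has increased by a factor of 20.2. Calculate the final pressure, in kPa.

P₂ ≈ 5.22 kPa

Since PV^γ is constant along a reversible adiabat, P₂ = P₁ (V₁/V₂)^γ.
For a monatomic ideal gas γ = 5/3.
P₂ = 782 × (1/20.2)^(5/3) = 5.219 kPa.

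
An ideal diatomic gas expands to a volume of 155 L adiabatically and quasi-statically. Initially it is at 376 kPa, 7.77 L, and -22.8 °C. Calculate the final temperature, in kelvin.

For a reversible adiabat TV^(γ−1) is constant, so T₂ = T₁ (V₁/V₂)^(γ−1).
γ = 7/5 for a diatomic ideal gas.
T₁ = -22.8 °C = 250.3 K.
T₂ = 250.3 × (7.77/155)^(2/5) = 75.61 K.

T₂ ≈ 75.6 K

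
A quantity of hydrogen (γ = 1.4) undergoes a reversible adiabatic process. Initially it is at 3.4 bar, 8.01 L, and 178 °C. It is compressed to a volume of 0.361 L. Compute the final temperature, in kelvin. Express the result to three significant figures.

T₂ ≈ 1560 K

For a reversible adiabat TV^(γ−1) is constant, so T₂ = T₁ (V₁/V₂)^(γ−1).
T₁ = 178 °C = 451.1 K.
T₂ = 451.1 × (8.01/0.361)^(0.4) = 1559 K.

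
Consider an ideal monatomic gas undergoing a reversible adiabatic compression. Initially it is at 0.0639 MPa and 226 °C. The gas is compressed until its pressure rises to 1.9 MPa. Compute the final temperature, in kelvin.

T₂ ≈ 1940 K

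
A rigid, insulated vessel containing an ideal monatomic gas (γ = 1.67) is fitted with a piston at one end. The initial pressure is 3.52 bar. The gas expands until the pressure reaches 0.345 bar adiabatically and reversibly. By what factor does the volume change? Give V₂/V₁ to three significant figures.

V₂/V₁ ≈ 4.02

From PV^γ = const, V₂/V₁ = (P₁/P₂)^(1/γ).
V₂/V₁ = (3.52/0.345)^(0.599) = 4.018.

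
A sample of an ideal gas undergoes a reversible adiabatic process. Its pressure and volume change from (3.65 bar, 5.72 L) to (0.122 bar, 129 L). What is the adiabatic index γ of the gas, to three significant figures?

γ ≈ 1.09

PV^γ = const ⇒ γ = ln(P₂/P₁) / ln(V₁/V₂).
γ = ln(0.122/3.65) / ln(5.72/129) = 1.091.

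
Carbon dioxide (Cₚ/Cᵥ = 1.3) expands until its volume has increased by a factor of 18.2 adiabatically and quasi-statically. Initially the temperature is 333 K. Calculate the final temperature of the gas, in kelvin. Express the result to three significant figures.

T₂ ≈ 139 K

For a reversible adiabat TV^(γ−1) is constant, so T₂ = T₁ (V₁/V₂)^(γ−1).
T₂ = 333 × (1/18.2)^(0.3) = 139.5 K.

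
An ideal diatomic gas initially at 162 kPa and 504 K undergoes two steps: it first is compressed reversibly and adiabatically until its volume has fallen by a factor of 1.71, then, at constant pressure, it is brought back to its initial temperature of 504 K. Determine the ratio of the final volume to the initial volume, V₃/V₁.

For a diatomic ideal gas γ = 7/5.
Adiabatic step: V₂/V₁ = 0.5848; T₂ = T₁·1.71^(2/5) = 624.6 K.
Isobaric step: V₃/V₂ = T₃/T₂ = 504/624.6.
V₃/V₁ = (V₂/V₁)(V₃/V₂) = 0.5848 × (504/624.6) = 0.4719.

V₃/V₁ ≈ 0.472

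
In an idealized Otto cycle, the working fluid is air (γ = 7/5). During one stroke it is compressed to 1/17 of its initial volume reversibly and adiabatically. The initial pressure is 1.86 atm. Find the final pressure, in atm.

P₂ ≈ 98.2 atm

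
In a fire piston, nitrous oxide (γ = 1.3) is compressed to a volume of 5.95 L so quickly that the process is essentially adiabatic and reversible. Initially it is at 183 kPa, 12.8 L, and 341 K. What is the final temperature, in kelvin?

T₂ ≈ 429 K

Adiabatic: T₁V₁^(γ−1) = T₂V₂^(γ−1) ⇒ T₂ = T₁ (V₁/V₂)^(γ−1).
T₂ = 341 × (12.8/5.95)^(0.3) = 429.1 K.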